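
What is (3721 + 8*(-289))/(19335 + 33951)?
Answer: 1409/53286 ≈ 0.026442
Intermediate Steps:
(3721 + 8*(-289))/(19335 + 33951) = (3721 - 2312)/53286 = 1409*(1/53286) = 1409/53286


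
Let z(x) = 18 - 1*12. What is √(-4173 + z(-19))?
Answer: 3*I*√463 ≈ 64.552*I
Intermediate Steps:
z(x) = 6 (z(x) = 18 - 12 = 6)
√(-4173 + z(-19)) = √(-4173 + 6) = √(-4167) = 3*I*√463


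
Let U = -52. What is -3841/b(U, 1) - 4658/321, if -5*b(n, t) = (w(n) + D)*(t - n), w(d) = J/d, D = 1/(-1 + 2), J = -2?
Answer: 51206444/153117 ≈ 334.43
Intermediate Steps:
D = 1 (D = 1/1 = 1)
w(d) = -2/d
b(n, t) = -(1 - 2/n)*(t - n)/5 (b(n, t) = -(-2/n + 1)*(t - n)/5 = -(1 - 2/n)*(t - n)/5)
-3841/b(U, 1) - 4658/321 = -3841*(-260/(2*1 - 52*(-2 - 52 - 1*1))) - 4658/321 = -3841*(-260/(2 - 52*(-2 - 52 - 1))) - 4658*1/321 = -3841*(-260/(2 - 52*(-55))) - 4658/321 = -3841*(-260/(2 + 2860)) - 4658/321 = -3841/((⅕)*(-1/52)*2862) - 4658/321 = -3841/(-1431/130) - 4658/321 = -3841*(-130/1431) - 4658/321 = 499330/1431 - 4658/321 = 51206444/153117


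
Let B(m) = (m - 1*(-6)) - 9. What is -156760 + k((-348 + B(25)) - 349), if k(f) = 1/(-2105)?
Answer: -329979801/2105 ≈ -1.5676e+5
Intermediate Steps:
B(m) = -3 + m (B(m) = (m + 6) - 9 = (6 + m) - 9 = -3 + m)
k(f) = -1/2105
-156760 + k((-348 + B(25)) - 349) = -156760 - 1/2105 = -329979801/2105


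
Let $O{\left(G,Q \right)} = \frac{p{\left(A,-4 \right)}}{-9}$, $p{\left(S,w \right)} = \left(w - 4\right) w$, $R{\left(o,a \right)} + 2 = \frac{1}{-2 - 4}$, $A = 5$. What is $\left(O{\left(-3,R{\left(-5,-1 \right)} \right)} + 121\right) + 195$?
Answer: $\frac{2812}{9} \approx 312.44$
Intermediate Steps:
$R{\left(o,a \right)} = - \frac{13}{6}$ ($R{\left(o,a \right)} = -2 + \frac{1}{-2 - 4} = -2 + \frac{1}{-6} = -2 - \frac{1}{6} = - \frac{13}{6}$)
$p{\left(S,w \right)} = w \left(-4 + w\right)$ ($p{\left(S,w \right)} = \left(-4 + w\right) w = w \left(-4 + w\right)$)
$O{\left(G,Q \right)} = - \frac{32}{9}$ ($O{\left(G,Q \right)} = \frac{\left(-4\right) \left(-4 - 4\right)}{-9} = \left(-4\right) \left(-8\right) \left(- \frac{1}{9}\right) = 32 \left(- \frac{1}{9}\right) = - \frac{32}{9}$)
$\left(O{\left(-3,R{\left(-5,-1 \right)} \right)} + 121\right) + 195 = \left(- \frac{32}{9} + 121\right) + 195 = \frac{1057}{9} + 195 = \frac{2812}{9}$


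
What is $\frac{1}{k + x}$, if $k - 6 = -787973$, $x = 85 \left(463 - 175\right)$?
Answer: $- \frac{1}{763487} \approx -1.3098 \cdot 10^{-6}$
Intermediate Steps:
$x = 24480$ ($x = 85 \cdot 288 = 24480$)
$k = -787967$ ($k = 6 - 787973 = -787967$)
$\frac{1}{k + x} = \frac{1}{-787967 + 24480} = \frac{1}{-763487} = - \frac{1}{763487}$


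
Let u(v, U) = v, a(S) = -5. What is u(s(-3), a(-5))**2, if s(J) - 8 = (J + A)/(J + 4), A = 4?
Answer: 81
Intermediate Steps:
s(J) = 9 (s(J) = 8 + (J + 4)/(J + 4) = 8 + (4 + J)/(4 + J) = 8 + 1 = 9)
u(s(-3), a(-5))**2 = 9**2 = 81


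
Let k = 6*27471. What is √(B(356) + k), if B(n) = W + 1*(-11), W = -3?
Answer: 2*√41203 ≈ 405.97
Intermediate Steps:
k = 164826
B(n) = -14 (B(n) = -3 + 1*(-11) = -3 - 11 = -14)
√(B(356) + k) = √(-14 + 164826) = √164812 = 2*√41203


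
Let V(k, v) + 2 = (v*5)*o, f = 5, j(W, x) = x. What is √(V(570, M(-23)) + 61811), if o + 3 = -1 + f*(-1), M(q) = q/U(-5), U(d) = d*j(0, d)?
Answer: 2*√386565/5 ≈ 248.70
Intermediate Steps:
U(d) = d² (U(d) = d*d = d²)
M(q) = q/25 (M(q) = q/((-5)²) = q/25)
o = -9 (o = -3 + (-1 + 5*(-1)) = -3 + (-1 - 5) = -3 - 6 = -9)
V(k, v) = -2 - 45*v (V(k, v) = -2 + (v*5)*(-9) = -2 + (5*v)*(-9) = -2 - 45*v)
√(V(570, M(-23)) + 61811) = √((-2 - 9*(-23)/5) + 61811) = √((-2 - 45*(-23/25)) + 61811) = √((-2 + 207/5) + 61811) = √(197/5 + 61811) = √(309252/5) = 2*√386565/5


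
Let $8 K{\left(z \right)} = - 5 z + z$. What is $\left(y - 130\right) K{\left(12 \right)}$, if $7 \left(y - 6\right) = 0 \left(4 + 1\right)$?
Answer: $744$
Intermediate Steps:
$K{\left(z \right)} = - \frac{z}{2}$ ($K{\left(z \right)} = \frac{- 5 z + z}{8} = \frac{\left(-4\right) z}{8} = - \frac{z}{2}$)
$y = 6$ ($y = 6 + \frac{0 \left(4 + 1\right)}{7} = 6 + \frac{0 \cdot 5}{7} = 6 + \frac{1}{7} \cdot 0 = 6 + 0 = 6$)
$\left(y - 130\right) K{\left(12 \right)} = \left(6 - 130\right) \left(\left(- \frac{1}{2}\right) 12\right) = \left(-124\right) \left(-6\right) = 744$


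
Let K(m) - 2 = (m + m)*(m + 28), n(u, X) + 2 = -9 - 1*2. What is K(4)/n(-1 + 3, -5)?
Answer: -258/13 ≈ -19.846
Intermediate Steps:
n(u, X) = -13 (n(u, X) = -2 + (-9 - 1*2) = -2 + (-9 - 2) = -2 - 11 = -13)
K(m) = 2 + 2*m*(28 + m) (K(m) = 2 + (m + m)*(m + 28) = 2 + (2*m)*(28 + m) = 2 + 2*m*(28 + m))
K(4)/n(-1 + 3, -5) = (2 + 2*4² + 56*4)/(-13) = (2 + 2*16 + 224)*(-1/13) = (2 + 32 + 224)*(-1/13) = 258*(-1/13) = -258/13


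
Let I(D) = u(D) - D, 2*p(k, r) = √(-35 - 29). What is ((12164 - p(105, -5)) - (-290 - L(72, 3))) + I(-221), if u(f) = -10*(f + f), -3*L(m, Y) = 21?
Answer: 17088 - 4*I ≈ 17088.0 - 4.0*I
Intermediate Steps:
L(m, Y) = -7 (L(m, Y) = -⅓*21 = -7)
u(f) = -20*f
p(k, r) = 4*I (p(k, r) = √(-35 - 29)/2 = √(-64)/2 = (8*I)/2 = 4*I)
I(D) = -21*D (I(D) = -20*D - D = -21*D)
((12164 - p(105, -5)) - (-290 - L(72, 3))) + I(-221) = ((12164 - 4*I) - (-290 - 1*(-7))) - 21*(-221) = ((12164 - 4*I) - (-290 + 7)) + 4641 = ((12164 - 4*I) - 1*(-283)) + 4641 = ((12164 - 4*I) + 283) + 4641 = (12447 - 4*I) + 4641 = 17088 - 4*I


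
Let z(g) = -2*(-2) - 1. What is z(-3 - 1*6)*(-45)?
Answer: -135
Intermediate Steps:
z(g) = 3 (z(g) = 4 - 1 = 3)
z(-3 - 1*6)*(-45) = 3*(-45) = -135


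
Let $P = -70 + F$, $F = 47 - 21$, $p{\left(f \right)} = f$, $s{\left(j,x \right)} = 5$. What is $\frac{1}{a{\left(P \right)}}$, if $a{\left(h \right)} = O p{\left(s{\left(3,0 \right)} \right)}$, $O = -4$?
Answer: $- \frac{1}{20} \approx -0.05$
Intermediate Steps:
$F = 26$ ($F = 47 - 21 = 26$)
$P = -44$ ($P = -70 + 26 = -44$)
$a{\left(h \right)} = -20$ ($a{\left(h \right)} = \left(-4\right) 5 = -20$)
$\frac{1}{a{\left(P \right)}} = \frac{1}{-20} = - \frac{1}{20}$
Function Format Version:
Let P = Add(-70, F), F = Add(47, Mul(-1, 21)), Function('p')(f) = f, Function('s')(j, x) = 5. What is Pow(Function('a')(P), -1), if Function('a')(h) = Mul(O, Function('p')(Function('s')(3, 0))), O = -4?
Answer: Rational(-1, 20) ≈ -0.050000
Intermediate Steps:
F = 26 (F = Add(47, -21) = 26)
P = -44 (P = Add(-70, 26) = -44)
Function('a')(h) = -20 (Function('a')(h) = Mul(-4, 5) = -20)
Pow(Function('a')(P), -1) = Pow(-20, -1) = Rational(-1, 20)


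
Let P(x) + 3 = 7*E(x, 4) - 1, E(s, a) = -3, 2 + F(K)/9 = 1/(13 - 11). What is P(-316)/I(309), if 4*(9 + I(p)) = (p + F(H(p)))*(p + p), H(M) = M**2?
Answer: -100/182583 ≈ -0.00054770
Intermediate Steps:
F(K) = -27/2 (F(K) = -18 + 9/(13 - 11) = -18 + 9/2 = -27/2)
P(x) = -25 (P(x) = -3 + (7*(-3) - 1) = -3 + (-21 - 1) = -3 - 22 = -25)
I(p) = -9 + p*(-27/2 + p)/2 (I(p) = -9 + ((p - 27/2)*(p + p))/4 = -9 + ((-27/2 + p)*(2*p))/4 = -9 + (2*p*(-27/2 + p))/4 = -9 + p*(-27/2 + p)/2)
P(-316)/I(309) = -25/(-9 + (1/2)*309**2 - 27/4*309) = -25/(-9 + (1/2)*95481 - 8343/4) = -25/(-9 + 95481/2 - 8343/4) = -25/182583/4 = -25*4/182583 = -100/182583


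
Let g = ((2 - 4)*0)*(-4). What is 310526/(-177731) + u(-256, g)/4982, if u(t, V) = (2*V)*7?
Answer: -310526/177731 ≈ -1.7472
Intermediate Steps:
g = 0 (g = -2*0*(-4) = 0*(-4) = 0)
u(t, V) = 14*V
310526/(-177731) + u(-256, g)/4982 = 310526/(-177731) + (14*0)/4982 = 310526*(-1/177731) + 0*(1/4982) = -310526/177731 + 0 = -310526/177731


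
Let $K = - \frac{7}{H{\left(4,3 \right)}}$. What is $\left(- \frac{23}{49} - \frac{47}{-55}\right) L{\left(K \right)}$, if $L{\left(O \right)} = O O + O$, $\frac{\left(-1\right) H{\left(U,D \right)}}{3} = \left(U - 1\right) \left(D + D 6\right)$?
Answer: $\frac{1384}{93555} \approx 0.014793$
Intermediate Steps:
$H{\left(U,D \right)} = - 21 D \left(-1 + U\right)$ ($H{\left(U,D \right)} = - 3 \left(U - 1\right) \left(D + D 6\right) = - 3 \left(-1 + U\right) \left(D + 6 D\right) = - 3 \left(-1 + U\right) 7 D = - 3 \cdot 7 D \left(-1 + U\right) = - 21 D \left(-1 + U\right)$)
$K = \frac{1}{27}$ ($K = - \frac{7}{21 \cdot 3 \left(1 - 4\right)} = - \frac{7}{21 \cdot 3 \left(-3\right)} = - \frac{7}{-189} = \left(-7\right) \left(- \frac{1}{189}\right) = \frac{1}{27} \approx 0.037037$)
$L{\left(O \right)} = O + O^{2}$ ($L{\left(O \right)} = O^{2} + O = O + O^{2}$)
$\left(- \frac{23}{49} - \frac{47}{-55}\right) L{\left(K \right)} = \left(- \frac{23}{49} - \frac{47}{-55}\right) \frac{1 + \frac{1}{27}}{27} = \left(\left(-23\right) \frac{1}{49} - - \frac{47}{55}\right) \frac{1}{27} \cdot \frac{28}{27} = \left(- \frac{23}{49} + \frac{47}{55}\right) \frac{28}{729} = \frac{1038}{2695} \cdot \frac{28}{729} = \frac{1384}{93555}$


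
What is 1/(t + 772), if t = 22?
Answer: 1/794 ≈ 0.0012594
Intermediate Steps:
1/(t + 772) = 1/(22 + 772) = 1/794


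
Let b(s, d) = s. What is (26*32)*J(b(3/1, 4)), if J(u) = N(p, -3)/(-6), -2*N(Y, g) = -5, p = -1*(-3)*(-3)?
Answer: -1040/3 ≈ -346.67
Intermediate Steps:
p = -9 (p = 3*(-3) = -9)
N(Y, g) = 5/2 (N(Y, g) = -½*(-5) = 5/2)
J(u) = -5/12 (J(u) = (5/2)/(-6) = (5/2)*(-⅙) = -5/12)
(26*32)*J(b(3/1, 4)) = (26*32)*(-5/12) = 832*(-5/12) = -1040/3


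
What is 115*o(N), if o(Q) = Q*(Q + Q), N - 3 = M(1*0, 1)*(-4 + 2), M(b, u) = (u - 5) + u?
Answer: 18630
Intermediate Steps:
M(b, u) = -5 + 2*u (M(b, u) = (-5 + u) + u = -5 + 2*u)
N = 9 (N = 3 + (-5 + 2*1)*(-4 + 2) = 3 + (-5 + 2)*(-2) = 3 - 3*(-2) = 3 + 6 = 9)
o(Q) = 2*Q² (o(Q) = Q*(2*Q) = 2*Q²)
115*o(N) = 115*(2*9²) = 115*(2*81) = 115*162 = 18630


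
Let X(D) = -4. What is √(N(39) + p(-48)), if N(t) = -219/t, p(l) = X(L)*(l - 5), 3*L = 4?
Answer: √34879/13 ≈ 14.366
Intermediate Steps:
L = 4/3 (L = (⅓)*4 = 4/3 ≈ 1.3333)
p(l) = 20 - 4*l (p(l) = -4*(l - 5) = -4*(-5 + l) = 20 - 4*l)
√(N(39) + p(-48)) = √(-219/39 + (20 - 4*(-48))) = √(-219*1/39 + (20 + 192)) = √(-73/13 + 212) = √(2683/13) = √34879/13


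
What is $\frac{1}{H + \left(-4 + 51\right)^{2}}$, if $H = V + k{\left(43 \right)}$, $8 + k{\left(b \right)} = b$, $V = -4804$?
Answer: $- \frac{1}{2560} \approx -0.00039063$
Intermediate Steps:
$k{\left(b \right)} = -8 + b$
$H = -4769$ ($H = -4804 + \left(-8 + 43\right) = -4804 + 35 = -4769$)
$\frac{1}{H + \left(-4 + 51\right)^{2}} = \frac{1}{-4769 + \left(-4 + 51\right)^{2}} = \frac{1}{-4769 + 47^{2}} = \frac{1}{-4769 + 2209} = \frac{1}{-2560} = - \frac{1}{2560}$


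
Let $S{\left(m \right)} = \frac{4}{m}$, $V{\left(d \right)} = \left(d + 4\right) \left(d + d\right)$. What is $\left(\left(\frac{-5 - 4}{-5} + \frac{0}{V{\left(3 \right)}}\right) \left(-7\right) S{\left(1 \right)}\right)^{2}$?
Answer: $\frac{63504}{25} \approx 2540.2$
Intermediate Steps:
$V{\left(d \right)} = 2 d \left(4 + d\right)$ ($V{\left(d \right)} = \left(4 + d\right) 2 d = 2 d \left(4 + d\right)$)
$\left(\left(\frac{-5 - 4}{-5} + \frac{0}{V{\left(3 \right)}}\right) \left(-7\right) S{\left(1 \right)}\right)^{2} = \left(\left(\frac{-5 - 4}{-5} + \frac{0}{2 \cdot 3 \left(4 + 3\right)}\right) \left(-7\right) \frac{4}{1}\right)^{2} = \left(\left(\left(-9\right) \left(- \frac{1}{5}\right) + \frac{0}{2 \cdot 3 \cdot 7}\right) \left(-7\right) 4 \cdot 1\right)^{2} = \left(\left(\frac{9}{5} + \frac{0}{42}\right) \left(-7\right) 4\right)^{2} = \left(\left(\frac{9}{5} + 0 \cdot \frac{1}{42}\right) \left(-7\right) 4\right)^{2} = \left(\left(\frac{9}{5} + 0\right) \left(-7\right) 4\right)^{2} = \left(\frac{9}{5} \left(-7\right) 4\right)^{2} = \left(\left(- \frac{63}{5}\right) 4\right)^{2} = \left(- \frac{252}{5}\right)^{2} = \frac{63504}{25}$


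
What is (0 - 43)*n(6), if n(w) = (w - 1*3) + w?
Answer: -387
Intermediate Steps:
n(w) = -3 + 2*w (n(w) = (w - 3) + w = (-3 + w) + w = -3 + 2*w)
(0 - 43)*n(6) = (0 - 43)*(-3 + 2*6) = -43*(-3 + 12) = -43*9 = -387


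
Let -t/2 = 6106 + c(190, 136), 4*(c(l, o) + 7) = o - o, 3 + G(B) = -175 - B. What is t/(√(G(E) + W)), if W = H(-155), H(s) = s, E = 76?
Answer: 12198*I*√409/409 ≈ 603.15*I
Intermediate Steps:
G(B) = -178 - B (G(B) = -3 + (-175 - B) = -178 - B)
W = -155
c(l, o) = -7 (c(l, o) = -7 + (o - o)/4 = -7 + (¼)*0 = -7 + 0 = -7)
t = -12198 (t = -2*(6106 - 7) = -2*6099 = -12198)
t/(√(G(E) + W)) = -12198/√((-178 - 1*76) - 155) = -12198/√((-178 - 76) - 155) = -12198/√(-254 - 155) = -12198*(-I*√409/409) = -(-12198)*I*√409/409 = 12198*I*√409/409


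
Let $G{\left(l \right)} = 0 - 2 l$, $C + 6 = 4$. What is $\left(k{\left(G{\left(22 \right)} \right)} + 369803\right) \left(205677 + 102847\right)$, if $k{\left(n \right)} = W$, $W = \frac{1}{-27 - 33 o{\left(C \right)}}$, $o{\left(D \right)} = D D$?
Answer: $\frac{18140802714224}{159} \approx 1.1409 \cdot 10^{11}$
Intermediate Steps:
$C = -2$ ($C = -6 + 4 = -2$)
$o{\left(D \right)} = D^{2}$
$G{\left(l \right)} = - 2 l$
$W = - \frac{1}{159}$ ($W = \frac{1}{-27 - 33 \left(-2\right)^{2}} = \frac{1}{-27 - 132} = \frac{1}{-159} = - \frac{1}{159} \approx -0.0062893$)
$k{\left(n \right)} = - \frac{1}{159}$
$\left(k{\left(G{\left(22 \right)} \right)} + 369803\right) \left(205677 + 102847\right) = \left(- \frac{1}{159} + 369803\right) \left(205677 + 102847\right) = \frac{58798676}{159} \cdot 308524 = \frac{18140802714224}{159}$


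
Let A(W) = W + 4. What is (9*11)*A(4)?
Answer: 792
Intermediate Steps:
A(W) = 4 + W
(9*11)*A(4) = (9*11)*(4 + 4) = 99*8 = 792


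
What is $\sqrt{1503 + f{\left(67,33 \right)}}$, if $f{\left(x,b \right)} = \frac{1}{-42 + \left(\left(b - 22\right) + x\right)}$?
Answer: $\frac{\sqrt{54109}}{6} \approx 38.769$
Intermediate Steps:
$f{\left(x,b \right)} = \frac{1}{-64 + b + x}$ ($f{\left(x,b \right)} = \frac{1}{-42 + \left(\left(-22 + b\right) + x\right)} = \frac{1}{-42 + \left(-22 + b + x\right)} = \frac{1}{-64 + b + x}$)
$\sqrt{1503 + f{\left(67,33 \right)}} = \sqrt{1503 + \frac{1}{-64 + 33 + 67}} = \sqrt{1503 + \frac{1}{36}} = \sqrt{\frac{54109}{36}} = \frac{\sqrt{54109}}{6}$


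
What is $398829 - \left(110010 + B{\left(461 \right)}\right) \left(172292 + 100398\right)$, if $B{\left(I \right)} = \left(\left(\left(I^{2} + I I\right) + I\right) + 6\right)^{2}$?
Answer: $-49372711225525961$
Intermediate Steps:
$B{\left(I \right)} = \left(6 + I + 2 I^{2}\right)^{2}$ ($B{\left(I \right)} = \left(\left(\left(I^{2} + I^{2}\right) + I\right) + 6\right)^{2} = \left(\left(2 I^{2} + I\right) + 6\right)^{2} = \left(\left(I + 2 I^{2}\right) + 6\right)^{2} = \left(6 + I + 2 I^{2}\right)^{2}$)
$398829 - \left(110010 + B{\left(461 \right)}\right) \left(172292 + 100398\right) = 398829 - \left(110010 + \left(6 + 461 + 2 \cdot 461^{2}\right)^{2}\right) \left(172292 + 100398\right) = 398829 - \left(110010 + \left(6 + 461 + 2 \cdot 212521\right)^{2}\right) 272690 = 398829 - \left(110010 + \left(6 + 461 + 425042\right)^{2}\right) 272690 = 398829 - \left(110010 + 425509^{2}\right) 272690 = 398829 - \left(110010 + 181057909081\right) 272690 = 398829 - 181058019091 \cdot 272690 = 398829 - 49372711225924790 = -49372711225525961$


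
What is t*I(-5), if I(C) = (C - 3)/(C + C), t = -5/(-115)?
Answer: 4/115 ≈ 0.034783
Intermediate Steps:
t = 1/23 (t = -5*(-1/115) = 1/23 ≈ 0.043478)
I(C) = (-3 + C)/(2*C) (I(C) = (-3 + C)/((2*C)) = (-3 + C)*(1/(2*C)) = (-3 + C)/(2*C))
t*I(-5) = ((1/2)*(-3 - 5)/(-5))/23 = ((1/2)*(-1/5)*(-8))/23 = (1/23)*(4/5) = 4/115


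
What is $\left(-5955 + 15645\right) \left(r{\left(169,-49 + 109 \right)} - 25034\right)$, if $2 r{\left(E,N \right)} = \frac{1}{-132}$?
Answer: $- \frac{10673497855}{44} \approx -2.4258 \cdot 10^{8}$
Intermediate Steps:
$r{\left(E,N \right)} = - \frac{1}{264}$ ($r{\left(E,N \right)} = \frac{1}{2 \left(-132\right)} = \frac{1}{2} \left(- \frac{1}{132}\right) = - \frac{1}{264}$)
$\left(-5955 + 15645\right) \left(r{\left(169,-49 + 109 \right)} - 25034\right) = \left(-5955 + 15645\right) \left(- \frac{1}{264} - 25034\right) = 9690 \left(- \frac{6608977}{264}\right) = - \frac{10673497855}{44}$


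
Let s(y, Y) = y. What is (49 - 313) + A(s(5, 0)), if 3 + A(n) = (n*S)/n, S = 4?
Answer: -263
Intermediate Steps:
A(n) = 1 (A(n) = -3 + (n*4)/n = -3 + (4*n)/n = -3 + 4 = 1)
(49 - 313) + A(s(5, 0)) = (49 - 313) + 1 = -264 + 1 = -263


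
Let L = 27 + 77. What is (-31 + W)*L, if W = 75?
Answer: 4576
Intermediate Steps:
L = 104
(-31 + W)*L = (-31 + 75)*104 = 44*104 = 4576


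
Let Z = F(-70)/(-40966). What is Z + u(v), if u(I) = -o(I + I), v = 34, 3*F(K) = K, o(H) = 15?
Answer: -921700/61449 ≈ -14.999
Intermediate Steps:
F(K) = K/3
Z = 35/61449 (Z = ((1/3)*(-70))/(-40966) = -70/3*(-1/40966) = 35/61449 ≈ 0.00056958)
u(I) = -15 (u(I) = -1*15 = -15)
Z + u(v) = 35/61449 - 15 = -921700/61449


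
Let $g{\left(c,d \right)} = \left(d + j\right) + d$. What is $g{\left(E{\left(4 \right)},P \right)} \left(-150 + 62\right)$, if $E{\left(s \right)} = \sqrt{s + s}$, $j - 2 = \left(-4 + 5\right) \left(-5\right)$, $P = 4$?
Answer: $-440$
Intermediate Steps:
$j = -3$ ($j = 2 + \left(-4 + 5\right) \left(-5\right) = 2 + 1 \left(-5\right) = 2 - 5 = -3$)
$E{\left(s \right)} = \sqrt{2} \sqrt{s}$ ($E{\left(s \right)} = \sqrt{2 s} = \sqrt{2} \sqrt{s}$)
$g{\left(c,d \right)} = -3 + 2 d$ ($g{\left(c,d \right)} = \left(d - 3\right) + d = \left(-3 + d\right) + d = -3 + 2 d$)
$g{\left(E{\left(4 \right)},P \right)} \left(-150 + 62\right) = \left(-3 + 2 \cdot 4\right) \left(-150 + 62\right) = \left(-3 + 8\right) \left(-88\right) = 5 \left(-88\right) = -440$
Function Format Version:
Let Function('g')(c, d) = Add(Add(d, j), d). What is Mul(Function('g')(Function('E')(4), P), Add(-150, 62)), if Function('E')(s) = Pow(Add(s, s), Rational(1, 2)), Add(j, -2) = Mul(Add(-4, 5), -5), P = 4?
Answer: -440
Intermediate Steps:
j = -3 (j = Add(2, Mul(Add(-4, 5), -5)) = Add(2, Mul(1, -5)) = Add(2, -5) = -3)
Function('E')(s) = Mul(Pow(2, Rational(1, 2)), Pow(s, Rational(1, 2))) (Function('E')(s) = Pow(Mul(2, s), Rational(1, 2)) = Mul(Pow(2, Rational(1, 2)), Pow(s, Rational(1, 2))))
Function('g')(c, d) = Add(-3, Mul(2, d)) (Function('g')(c, d) = Add(Add(d, -3), d) = Add(Add(-3, d), d) = Add(-3, Mul(2, d)))
Mul(Function('g')(Function('E')(4), P), Add(-150, 62)) = Mul(Add(-3, Mul(2, 4)), Add(-150, 62)) = Mul(Add(-3, 8), -88) = Mul(5, -88) = -440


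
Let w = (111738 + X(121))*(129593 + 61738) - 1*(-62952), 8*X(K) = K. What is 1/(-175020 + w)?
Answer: 8/171053800731 ≈ 4.6769e-11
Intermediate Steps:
X(K) = K/8
w = 171055200891/8 (w = (111738 + (⅛)*121)*(129593 + 61738) - 1*(-62952) = (111738 + 121/8)*191331 + 62952 = (894025/8)*191331 + 62952 = 171054697275/8 + 62952 = 171055200891/8 ≈ 2.1382e+10)
1/(-175020 + w) = 1/(-175020 + 171055200891/8) = 1/(171053800731/8) = 8/171053800731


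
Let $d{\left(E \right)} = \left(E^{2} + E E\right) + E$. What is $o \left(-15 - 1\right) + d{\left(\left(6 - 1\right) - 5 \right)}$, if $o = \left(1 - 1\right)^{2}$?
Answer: $0$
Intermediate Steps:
$d{\left(E \right)} = E + 2 E^{2}$ ($d{\left(E \right)} = \left(E^{2} + E^{2}\right) + E = 2 E^{2} + E = E + 2 E^{2}$)
$o = 0$ ($o = 0^{2} = 0$)
$o \left(-15 - 1\right) + d{\left(\left(6 - 1\right) - 5 \right)} = 0 \left(-15 - 1\right) + \left(\left(6 - 1\right) - 5\right) \left(1 + 2 \left(\left(6 - 1\right) - 5\right)\right) = 0 \left(-16\right) + \left(5 - 5\right) \left(1 + 2 \left(5 - 5\right)\right) = 0 + 0 \left(1 + 2 \cdot 0\right) = 0 + 0 \left(1 + 0\right) = 0 + 0 \cdot 1 = 0 + 0 = 0$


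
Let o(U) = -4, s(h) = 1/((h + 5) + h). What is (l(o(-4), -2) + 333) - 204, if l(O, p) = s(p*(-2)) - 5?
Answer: 1613/13 ≈ 124.08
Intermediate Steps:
s(h) = 1/(5 + 2*h) (s(h) = 1/((5 + h) + h) = 1/(5 + 2*h))
l(O, p) = -5 + 1/(5 - 4*p) (l(O, p) = 1/(5 + 2*(p*(-2))) - 5 = 1/(5 + 2*(-2*p)) - 5 = 1/(5 - 4*p) - 5 = -5 + 1/(5 - 4*p))
(l(o(-4), -2) + 333) - 204 = (4*(-6 + 5*(-2))/(5 - 4*(-2)) + 333) - 204 = (4*(-6 - 10)/(5 + 8) + 333) - 204 = (4*(-16)/13 + 333) - 204 = (4*(1/13)*(-16) + 333) - 204 = (-64/13 + 333) - 204 = 4265/13 - 204 = 1613/13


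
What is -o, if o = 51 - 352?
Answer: 301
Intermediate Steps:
o = -301
-o = -1*(-301) = 301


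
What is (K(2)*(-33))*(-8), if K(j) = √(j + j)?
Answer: 528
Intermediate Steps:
K(j) = √2*√j (K(j) = √(2*j) = √2*√j)
(K(2)*(-33))*(-8) = ((√2*√2)*(-33))*(-8) = (2*(-33))*(-8) = -66*(-8) = 528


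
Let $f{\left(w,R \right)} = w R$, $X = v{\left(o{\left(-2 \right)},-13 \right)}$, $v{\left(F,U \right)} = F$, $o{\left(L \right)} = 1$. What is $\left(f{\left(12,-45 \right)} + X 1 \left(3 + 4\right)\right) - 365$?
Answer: $-898$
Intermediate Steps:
$X = 1$
$f{\left(w,R \right)} = R w$
$\left(f{\left(12,-45 \right)} + X 1 \left(3 + 4\right)\right) - 365 = \left(\left(-45\right) 12 + 1 \cdot 1 \left(3 + 4\right)\right) - 365 = \left(-540 + 1 \cdot 1 \cdot 7\right) - 365 = \left(-540 + 1 \cdot 7\right) - 365 = \left(-540 + 7\right) - 365 = -533 - 365 = -898$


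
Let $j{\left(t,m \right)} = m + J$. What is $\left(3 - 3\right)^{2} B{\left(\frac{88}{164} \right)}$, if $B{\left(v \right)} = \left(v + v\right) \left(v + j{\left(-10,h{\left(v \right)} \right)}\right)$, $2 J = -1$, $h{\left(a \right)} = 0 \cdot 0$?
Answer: $0$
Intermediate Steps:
$h{\left(a \right)} = 0$
$J = - \frac{1}{2}$ ($J = \frac{1}{2} \left(-1\right) = - \frac{1}{2} \approx -0.5$)
$j{\left(t,m \right)} = - \frac{1}{2} + m$ ($j{\left(t,m \right)} = m - \frac{1}{2} = - \frac{1}{2} + m$)
$B{\left(v \right)} = 2 v \left(- \frac{1}{2} + v\right)$ ($B{\left(v \right)} = \left(v + v\right) \left(v + \left(- \frac{1}{2} + 0\right)\right) = 2 v \left(v - \frac{1}{2}\right) = 2 v \left(- \frac{1}{2} + v\right)$)
$\left(3 - 3\right)^{2} B{\left(\frac{88}{164} \right)} = \left(3 - 3\right)^{2} \cdot \frac{88}{164} \left(-1 + 2 \cdot \frac{88}{164}\right) = 0^{2} \cdot 88 \cdot \frac{1}{164} \left(-1 + 2 \cdot 88 \cdot \frac{1}{164}\right) = 0 \frac{22 \left(-1 + 2 \cdot \frac{22}{41}\right)}{41} = 0 \frac{22 \left(-1 + \frac{44}{41}\right)}{41} = 0 \cdot \frac{22}{41} \cdot \frac{3}{41} = 0 \cdot \frac{66}{1681} = 0$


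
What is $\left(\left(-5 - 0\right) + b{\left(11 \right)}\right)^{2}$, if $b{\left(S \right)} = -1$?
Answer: $36$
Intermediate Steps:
$\left(\left(-5 - 0\right) + b{\left(11 \right)}\right)^{2} = \left(\left(-5 - 0\right) - 1\right)^{2} = \left(\left(-5 + 0\right) - 1\right)^{2} = \left(-5 - 1\right)^{2} = \left(-6\right)^{2} = 36$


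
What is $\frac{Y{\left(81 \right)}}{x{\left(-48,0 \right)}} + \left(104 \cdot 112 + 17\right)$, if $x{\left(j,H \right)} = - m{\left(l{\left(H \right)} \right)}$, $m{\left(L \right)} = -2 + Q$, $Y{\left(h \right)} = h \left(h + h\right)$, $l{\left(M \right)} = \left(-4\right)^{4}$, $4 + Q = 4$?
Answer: $18226$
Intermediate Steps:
$Q = 0$ ($Q = -4 + 4 = 0$)
$l{\left(M \right)} = 256$
$Y{\left(h \right)} = 2 h^{2}$ ($Y{\left(h \right)} = h 2 h = 2 h^{2}$)
$m{\left(L \right)} = -2$ ($m{\left(L \right)} = -2 + 0 = -2$)
$x{\left(j,H \right)} = 2$ ($x{\left(j,H \right)} = \left(-1\right) \left(-2\right) = 2$)
$\frac{Y{\left(81 \right)}}{x{\left(-48,0 \right)}} + \left(104 \cdot 112 + 17\right) = \frac{2 \cdot 81^{2}}{2} + \left(104 \cdot 112 + 17\right) = 2 \cdot 6561 \cdot \frac{1}{2} + \left(11648 + 17\right) = 13122 \cdot \frac{1}{2} + 11665 = 6561 + 11665 = 18226$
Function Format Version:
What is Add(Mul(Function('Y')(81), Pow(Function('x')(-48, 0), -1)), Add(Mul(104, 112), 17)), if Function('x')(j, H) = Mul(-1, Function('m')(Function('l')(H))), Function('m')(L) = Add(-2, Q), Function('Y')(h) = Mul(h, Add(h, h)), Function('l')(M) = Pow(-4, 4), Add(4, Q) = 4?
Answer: 18226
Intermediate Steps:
Q = 0 (Q = Add(-4, 4) = 0)
Function('l')(M) = 256
Function('Y')(h) = Mul(2, Pow(h, 2)) (Function('Y')(h) = Mul(h, Mul(2, h)) = Mul(2, Pow(h, 2)))
Function('m')(L) = -2 (Function('m')(L) = Add(-2, 0) = -2)
Function('x')(j, H) = 2 (Function('x')(j, H) = Mul(-1, -2) = 2)
Add(Mul(Function('Y')(81), Pow(Function('x')(-48, 0), -1)), Add(Mul(104, 112), 17)) = Add(Mul(Mul(2, Pow(81, 2)), Pow(2, -1)), Add(Mul(104, 112), 17)) = Add(Mul(Mul(2, 6561), Rational(1, 2)), Add(11648, 17)) = Add(Mul(13122, Rational(1, 2)), 11665) = Add(6561, 11665) = 18226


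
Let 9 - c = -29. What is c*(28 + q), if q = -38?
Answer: -380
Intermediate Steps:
c = 38 (c = 9 - 1*(-29) = 9 + 29 = 38)
c*(28 + q) = 38*(28 - 38) = 38*(-10) = -380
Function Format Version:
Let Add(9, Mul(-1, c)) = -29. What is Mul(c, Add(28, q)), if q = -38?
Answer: -380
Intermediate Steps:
c = 38 (c = Add(9, Mul(-1, -29)) = Add(9, 29) = 38)
Mul(c, Add(28, q)) = Mul(38, Add(28, -38)) = Mul(38, -10) = -380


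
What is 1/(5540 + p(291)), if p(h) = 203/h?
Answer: 291/1612343 ≈ 0.00018048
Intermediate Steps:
1/(5540 + p(291)) = 1/(5540 + 203/291) = 1/(1612343/291) = 291/1612343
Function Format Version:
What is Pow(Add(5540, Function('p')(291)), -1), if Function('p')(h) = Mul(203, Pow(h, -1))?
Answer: Rational(291, 1612343) ≈ 0.00018048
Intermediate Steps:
Pow(Add(5540, Function('p')(291)), -1) = Pow(Add(5540, Mul(203, Pow(291, -1))), -1) = Pow(Add(5540, Mul(203, Rational(1, 291))), -1) = Pow(Add(5540, Rational(203, 291)), -1) = Pow(Rational(1612343, 291), -1) = Rational(291, 1612343)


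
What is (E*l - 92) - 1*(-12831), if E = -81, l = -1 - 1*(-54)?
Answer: 8446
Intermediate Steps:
l = 53 (l = -1 + 54 = 53)
(E*l - 92) - 1*(-12831) = (-81*53 - 92) - 1*(-12831) = (-4293 - 92) + 12831 = -4385 + 12831 = 8446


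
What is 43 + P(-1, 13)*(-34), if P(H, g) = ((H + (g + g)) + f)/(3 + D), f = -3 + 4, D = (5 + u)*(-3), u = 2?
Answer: 829/9 ≈ 92.111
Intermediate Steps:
D = -21 (D = (5 + 2)*(-3) = 7*(-3) = -21)
f = 1
P(H, g) = -1/18 - g/9 - H/18 (P(H, g) = ((H + (g + g)) + 1)/(3 - 21) = ((H + 2*g) + 1)/(-18) = (1 + H + 2*g)*(-1/18) = -1/18 - g/9 - H/18)
43 + P(-1, 13)*(-34) = 43 + (-1/18 - 1/9*13 - 1/18*(-1))*(-34) = 43 + (-1/18 - 13/9 + 1/18)*(-34) = 43 - 13/9*(-34) = 43 + 442/9 = 829/9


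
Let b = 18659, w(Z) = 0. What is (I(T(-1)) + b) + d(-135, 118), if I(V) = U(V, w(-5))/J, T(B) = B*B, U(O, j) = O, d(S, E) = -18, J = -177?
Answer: 3299456/177 ≈ 18641.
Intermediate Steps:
T(B) = B²
I(V) = -V/177 (I(V) = V/(-177) = V*(-1/177) = -V/177)
(I(T(-1)) + b) + d(-135, 118) = (-1/177*(-1)² + 18659) - 18 = (-1/177*1 + 18659) - 18 = (-1/177 + 18659) - 18 = 3302642/177 - 18 = 3299456/177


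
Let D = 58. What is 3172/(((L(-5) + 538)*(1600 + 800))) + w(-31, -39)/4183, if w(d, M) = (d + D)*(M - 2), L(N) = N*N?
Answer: -370627481/1413017400 ≈ -0.26230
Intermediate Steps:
L(N) = N²
w(d, M) = (-2 + M)*(58 + d) (w(d, M) = (d + 58)*(M - 2) = (58 + d)*(-2 + M) = (-2 + M)*(58 + d))
3172/(((L(-5) + 538)*(1600 + 800))) + w(-31, -39)/4183 = 3172/((((-5)² + 538)*(1600 + 800))) + (-116 - 2*(-31) + 58*(-39) - 39*(-31))/4183 = 3172/(((25 + 538)*2400)) + (-116 + 62 - 2262 + 1209)*(1/4183) = 3172/((563*2400)) - 1107*1/4183 = 3172/1351200 - 1107/4183 = 3172*(1/1351200) - 1107/4183 = 793/337800 - 1107/4183 = -370627481/1413017400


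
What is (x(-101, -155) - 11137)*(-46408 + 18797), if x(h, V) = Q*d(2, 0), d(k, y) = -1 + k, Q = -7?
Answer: 307696984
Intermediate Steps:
x(h, V) = -7 (x(h, V) = -7*(-1 + 2) = -7*1 = -7)
(x(-101, -155) - 11137)*(-46408 + 18797) = (-7 - 11137)*(-46408 + 18797) = -11144*(-27611) = 307696984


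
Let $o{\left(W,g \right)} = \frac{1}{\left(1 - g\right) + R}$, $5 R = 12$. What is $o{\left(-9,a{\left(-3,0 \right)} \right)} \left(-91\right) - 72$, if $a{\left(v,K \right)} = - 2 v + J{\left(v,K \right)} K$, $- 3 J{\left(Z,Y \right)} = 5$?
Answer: $-37$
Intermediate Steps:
$J{\left(Z,Y \right)} = - \frac{5}{3}$ ($J{\left(Z,Y \right)} = \left(- \frac{1}{3}\right) 5 = - \frac{5}{3}$)
$R = \frac{12}{5}$ ($R = \frac{1}{5} \cdot 12 = \frac{12}{5} \approx 2.4$)
$a{\left(v,K \right)} = - 2 v - \frac{5 K}{3}$
$o{\left(W,g \right)} = \frac{1}{\frac{17}{5} - g}$ ($o{\left(W,g \right)} = \frac{1}{\left(1 - g\right) + \frac{12}{5}} = \frac{1}{\frac{17}{5} - g}$)
$o{\left(-9,a{\left(-3,0 \right)} \right)} \left(-91\right) - 72 = \frac{5}{17 - 5 \left(\left(-2\right) \left(-3\right) - 0\right)} \left(-91\right) - 72 = \frac{5}{17 - 5 \left(6 + 0\right)} \left(-91\right) - 72 = \frac{5}{17 - 30} \left(-91\right) - 72 = \frac{5}{-13} \left(-91\right) - 72 = 5 \left(- \frac{1}{13}\right) \left(-91\right) - 72 = \left(- \frac{5}{13}\right) \left(-91\right) - 72 = 35 - 72 = -37$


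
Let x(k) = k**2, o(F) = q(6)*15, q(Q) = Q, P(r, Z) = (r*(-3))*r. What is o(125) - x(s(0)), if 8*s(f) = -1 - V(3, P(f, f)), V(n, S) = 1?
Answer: 1439/16 ≈ 89.938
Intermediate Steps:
P(r, Z) = -3*r**2 (P(r, Z) = (-3*r)*r = -3*r**2)
s(f) = -1/4 (s(f) = (-1 - 1*1)/8 = (-1 - 1)/8 = (1/8)*(-2) = -1/4)
o(F) = 90 (o(F) = 6*15 = 90)
o(125) - x(s(0)) = 90 - (-1/4)**2 = 90 - 1*1/16 = 90 - 1/16 = 1439/16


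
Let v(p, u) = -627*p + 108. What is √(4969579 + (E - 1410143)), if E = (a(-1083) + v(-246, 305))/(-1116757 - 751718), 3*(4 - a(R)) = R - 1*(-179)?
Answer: √497067939764708942/373695 ≈ 1886.6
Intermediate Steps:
v(p, u) = 108 - 627*p
a(R) = -167/3 - R/3 (a(R) = 4 - (R - 1*(-179))/3 = 4 - (R + 179)/3 = 4 - (179 + R)/3 = 4 + (-179/3 - R/3) = -167/3 - R/3)
E = -463966/5605425 (E = ((-167/3 - ⅓*(-1083)) + (108 - 627*(-246)))/(-1116757 - 751718) = ((-167/3 + 361) + (108 + 154242))/(-1868475) = (916/3 + 154350)*(-1/1868475) = (463966/3)*(-1/1868475) = -463966/5605425 ≈ -0.082771)
√(4969579 + (E - 1410143)) = √(4969579 + (-463966/5605425 - 1410143)) = √(4969579 - 7904451289741/5605425) = √(19952151076334/5605425) = √497067939764708942/373695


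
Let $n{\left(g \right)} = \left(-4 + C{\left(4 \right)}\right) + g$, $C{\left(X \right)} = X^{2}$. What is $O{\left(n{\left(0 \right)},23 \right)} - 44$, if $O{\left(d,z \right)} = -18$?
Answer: $-62$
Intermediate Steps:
$n{\left(g \right)} = 12 + g$ ($n{\left(g \right)} = \left(-4 + 4^{2}\right) + g = \left(-4 + 16\right) + g = 12 + g$)
$O{\left(n{\left(0 \right)},23 \right)} - 44 = -18 - 44 = -62$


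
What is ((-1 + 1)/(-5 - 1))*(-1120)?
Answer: 0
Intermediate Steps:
((-1 + 1)/(-5 - 1))*(-1120) = (0/(-6))*(-1120) = (0*(-⅙))*(-1120) = 0*(-1120) = 0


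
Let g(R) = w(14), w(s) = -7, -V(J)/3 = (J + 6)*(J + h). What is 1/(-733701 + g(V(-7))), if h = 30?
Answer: -1/733708 ≈ -1.3629e-6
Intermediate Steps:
V(J) = -3*(6 + J)*(30 + J) (V(J) = -3*(J + 6)*(J + 30) = -3*(6 + J)*(30 + J))
g(R) = -7
1/(-733701 + g(V(-7))) = 1/(-733701 - 7) = 1/(-733708) = -1/733708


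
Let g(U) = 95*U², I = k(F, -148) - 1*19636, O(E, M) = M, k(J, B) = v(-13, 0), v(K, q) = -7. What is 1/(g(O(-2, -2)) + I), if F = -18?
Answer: -1/19263 ≈ -5.1913e-5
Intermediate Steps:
k(J, B) = -7
I = -19643 (I = -7 - 1*19636 = -7 - 19636 = -19643)
1/(g(O(-2, -2)) + I) = 1/(95*(-2)² - 19643) = 1/(95*4 - 19643) = 1/(380 - 19643) = 1/(-19263) = -1/19263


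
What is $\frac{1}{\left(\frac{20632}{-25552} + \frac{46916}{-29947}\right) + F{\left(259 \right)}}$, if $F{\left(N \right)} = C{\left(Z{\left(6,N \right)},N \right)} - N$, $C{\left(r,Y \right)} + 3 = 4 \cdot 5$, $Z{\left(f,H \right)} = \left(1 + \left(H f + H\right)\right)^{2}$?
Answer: $- \frac{95650718}{23374556773} \approx -0.0040921$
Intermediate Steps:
$Z{\left(f,H \right)} = \left(1 + H + H f\right)^{2}$ ($Z{\left(f,H \right)} = \left(1 + \left(H + H f\right)\right)^{2} = \left(1 + H + H f\right)^{2}$)
$C{\left(r,Y \right)} = 17$ ($C{\left(r,Y \right)} = -3 + 4 \cdot 5 = -3 + 20 = 17$)
$F{\left(N \right)} = 17 - N$
$\frac{1}{\left(\frac{20632}{-25552} + \frac{46916}{-29947}\right) + F{\left(259 \right)}} = \frac{1}{\left(\frac{20632}{-25552} + \frac{46916}{-29947}\right) + \left(17 - 259\right)} = \frac{1}{\left(20632 \left(- \frac{1}{25552}\right) + 46916 \left(- \frac{1}{29947}\right)\right) + \left(17 - 259\right)} = \frac{1}{\left(- \frac{2579}{3194} - \frac{46916}{29947}\right) - 242} = \frac{1}{- \frac{227083017}{95650718} - 242} = \frac{1}{- \frac{23374556773}{95650718}} = - \frac{95650718}{23374556773}$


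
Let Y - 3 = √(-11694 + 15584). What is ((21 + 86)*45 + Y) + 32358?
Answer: 37176 + √3890 ≈ 37238.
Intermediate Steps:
Y = 3 + √3890 (Y = 3 + √(-11694 + 15584) = 3 + √3890 ≈ 65.370)
((21 + 86)*45 + Y) + 32358 = ((21 + 86)*45 + (3 + √3890)) + 32358 = (107*45 + (3 + √3890)) + 32358 = (4815 + (3 + √3890)) + 32358 = (4818 + √3890) + 32358 = 37176 + √3890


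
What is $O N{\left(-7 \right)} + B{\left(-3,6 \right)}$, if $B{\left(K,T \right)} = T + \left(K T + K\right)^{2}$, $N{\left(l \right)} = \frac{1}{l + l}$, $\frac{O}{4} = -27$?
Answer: $\frac{3183}{7} \approx 454.71$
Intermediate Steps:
$O = -108$ ($O = 4 \left(-27\right) = -108$)
$N{\left(l \right)} = \frac{1}{2 l}$
$B{\left(K,T \right)} = T + \left(K + K T\right)^{2}$
$O N{\left(-7 \right)} + B{\left(-3,6 \right)} = - 108 \frac{1}{2 \left(-7\right)} + \left(6 + \left(-3\right)^{2} \left(1 + 6\right)^{2}\right) = - 108 \cdot \frac{1}{2} \left(- \frac{1}{7}\right) + \left(6 + 9 \cdot 7^{2}\right) = \left(-108\right) \left(- \frac{1}{14}\right) + \left(6 + 9 \cdot 49\right) = \frac{54}{7} + \left(6 + 441\right) = \frac{54}{7} + 447 = \frac{3183}{7}$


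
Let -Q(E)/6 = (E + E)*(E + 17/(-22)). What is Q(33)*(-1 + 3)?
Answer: -25524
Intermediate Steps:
Q(E) = -12*E*(-17/22 + E) (Q(E) = -6*(E + E)*(E + 17/(-22)) = -6*2*E*(E + 17*(-1/22)) = -6*2*E*(E - 17/22) = -6*2*E*(-17/22 + E) = -12*E*(-17/22 + E))
Q(33)*(-1 + 3) = ((6/11)*33*(17 - 22*33))*(-1 + 3) = ((6/11)*33*(17 - 726))*2 = ((6/11)*33*(-709))*2 = -12762*2 = -25524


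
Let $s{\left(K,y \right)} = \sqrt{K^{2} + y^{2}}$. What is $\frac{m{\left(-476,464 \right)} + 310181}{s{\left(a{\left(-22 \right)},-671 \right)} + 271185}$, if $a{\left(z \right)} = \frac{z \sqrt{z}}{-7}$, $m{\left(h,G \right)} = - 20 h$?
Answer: $\frac{472023074285}{400389095096} - \frac{8205659 \sqrt{20249}}{400389095096} \approx 1.176$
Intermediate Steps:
$a{\left(z \right)} = - \frac{z^{\frac{3}{2}}}{7}$ ($a{\left(z \right)} = z^{\frac{3}{2}} \left(- \frac{1}{7}\right) = - \frac{z^{\frac{3}{2}}}{7}$)
$\frac{m{\left(-476,464 \right)} + 310181}{s{\left(a{\left(-22 \right)},-671 \right)} + 271185} = \frac{\left(-20\right) \left(-476\right) + 310181}{\sqrt{\left(- \frac{\left(-22\right)^{\frac{3}{2}}}{7}\right)^{2} + \left(-671\right)^{2}} + 271185} = \frac{9520 + 310181}{\sqrt{\left(- \frac{\left(-22\right) i \sqrt{22}}{7}\right)^{2} + 450241} + 271185} = \frac{319701}{\sqrt{\left(\frac{22 i \sqrt{22}}{7}\right)^{2} + 450241} + 271185} = \frac{319701}{\sqrt{- \frac{10648}{49} + 450241} + 271185} = \frac{319701}{\sqrt{\frac{22051161}{49}} + 271185} = \frac{319701}{\frac{33 \sqrt{20249}}{7} + 271185} = \frac{319701}{271185 + \frac{33 \sqrt{20249}}{7}}$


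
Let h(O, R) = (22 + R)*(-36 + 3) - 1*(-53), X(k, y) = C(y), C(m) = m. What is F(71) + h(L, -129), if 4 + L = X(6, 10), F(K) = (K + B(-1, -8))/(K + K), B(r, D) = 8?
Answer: 509007/142 ≈ 3584.6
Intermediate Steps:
F(K) = (8 + K)/(2*K) (F(K) = (K + 8)/(K + K) = (8 + K)/((2*K)) = (8 + K)*(1/(2*K)) = (8 + K)/(2*K))
X(k, y) = y
L = 6 (L = -4 + 10 = 6)
h(O, R) = -673 - 33*R (h(O, R) = (22 + R)*(-33) + 53 = (-726 - 33*R) + 53 = -673 - 33*R)
F(71) + h(L, -129) = (½)*(8 + 71)/71 + (-673 - 33*(-129)) = (½)*(1/71)*79 + (-673 + 4257) = 79/142 + 3584 = 509007/142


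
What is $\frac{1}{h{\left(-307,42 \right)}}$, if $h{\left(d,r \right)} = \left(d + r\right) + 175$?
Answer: $- \frac{1}{90} \approx -0.011111$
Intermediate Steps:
$h{\left(d,r \right)} = 175 + d + r$
$\frac{1}{h{\left(-307,42 \right)}} = \frac{1}{175 - 307 + 42} = \frac{1}{-90} = - \frac{1}{90}$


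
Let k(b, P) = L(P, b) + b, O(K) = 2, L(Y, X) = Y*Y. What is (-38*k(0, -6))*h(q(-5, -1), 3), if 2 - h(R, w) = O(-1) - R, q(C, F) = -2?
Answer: 2736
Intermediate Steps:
L(Y, X) = Y²
h(R, w) = R (h(R, w) = 2 - (2 - R) = 2 + (-2 + R) = R)
k(b, P) = b + P² (k(b, P) = P² + b = b + P²)
(-38*k(0, -6))*h(q(-5, -1), 3) = -38*(0 + (-6)²)*(-2) = -38*(0 + 36)*(-2) = -38*36*(-2) = -1368*(-2) = 2736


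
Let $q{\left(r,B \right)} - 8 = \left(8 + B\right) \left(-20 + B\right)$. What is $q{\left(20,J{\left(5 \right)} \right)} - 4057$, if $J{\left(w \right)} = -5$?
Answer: $-4124$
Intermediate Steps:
$q{\left(r,B \right)} = 8 + \left(-20 + B\right) \left(8 + B\right)$ ($q{\left(r,B \right)} = 8 + \left(8 + B\right) \left(-20 + B\right) = 8 + \left(-20 + B\right) \left(8 + B\right)$)
$q{\left(20,J{\left(5 \right)} \right)} - 4057 = \left(-152 + \left(-5\right)^{2} - -60\right) - 4057 = \left(-152 + 25 + 60\right) - 4057 = -67 - 4057 = -4124$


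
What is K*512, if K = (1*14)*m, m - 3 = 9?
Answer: 86016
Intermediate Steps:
m = 12 (m = 3 + 9 = 12)
K = 168 (K = (1*14)*12 = 14*12 = 168)
K*512 = 168*512 = 86016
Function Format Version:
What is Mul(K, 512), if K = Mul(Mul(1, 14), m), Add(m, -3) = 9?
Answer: 86016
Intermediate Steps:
m = 12 (m = Add(3, 9) = 12)
K = 168 (K = Mul(Mul(1, 14), 12) = Mul(14, 12) = 168)
Mul(K, 512) = Mul(168, 512) = 86016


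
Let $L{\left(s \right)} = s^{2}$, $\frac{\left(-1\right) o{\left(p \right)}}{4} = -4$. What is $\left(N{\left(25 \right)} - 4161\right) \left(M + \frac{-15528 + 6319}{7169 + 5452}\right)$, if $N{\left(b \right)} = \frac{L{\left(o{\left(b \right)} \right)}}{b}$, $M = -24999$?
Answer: $\frac{32741359665172}{315525} \approx 1.0377 \cdot 10^{8}$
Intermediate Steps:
$o{\left(p \right)} = 16$ ($o{\left(p \right)} = \left(-4\right) \left(-4\right) = 16$)
$N{\left(b \right)} = \frac{256}{b}$ ($N{\left(b \right)} = \frac{16^{2}}{b} = \frac{256}{b}$)
$\left(N{\left(25 \right)} - 4161\right) \left(M + \frac{-15528 + 6319}{7169 + 5452}\right) = \left(\frac{256}{25} - 4161\right) \left(-24999 + \frac{-15528 + 6319}{7169 + 5452}\right) = \left(256 \cdot \frac{1}{25} - 4161\right) \left(-24999 - \frac{9209}{12621}\right) = \left(\frac{256}{25} - 4161\right) \left(-24999 - \frac{9209}{12621}\right) = - \frac{103769 \left(-24999 - \frac{9209}{12621}\right)}{25} = \left(- \frac{103769}{25}\right) \left(- \frac{315521588}{12621}\right) = \frac{32741359665172}{315525}$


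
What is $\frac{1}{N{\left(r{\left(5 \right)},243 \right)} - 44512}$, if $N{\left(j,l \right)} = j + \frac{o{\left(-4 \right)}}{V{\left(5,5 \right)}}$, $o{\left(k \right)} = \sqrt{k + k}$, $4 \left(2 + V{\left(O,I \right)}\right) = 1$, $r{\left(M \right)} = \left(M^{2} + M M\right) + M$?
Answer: $- \frac{2178393}{96844817729} + \frac{56 i \sqrt{2}}{96844817729} \approx -2.2494 \cdot 10^{-5} + 8.1776 \cdot 10^{-10} i$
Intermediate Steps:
$r{\left(M \right)} = M + 2 M^{2}$ ($r{\left(M \right)} = \left(M^{2} + M^{2}\right) + M = 2 M^{2} + M = M + 2 M^{2}$)
$V{\left(O,I \right)} = - \frac{7}{4}$ ($V{\left(O,I \right)} = -2 + \frac{1}{4} \cdot 1 = -2 + \frac{1}{4} = - \frac{7}{4}$)
$o{\left(k \right)} = \sqrt{2} \sqrt{k}$ ($o{\left(k \right)} = \sqrt{2 k} = \sqrt{2} \sqrt{k}$)
$N{\left(j,l \right)} = j - \frac{8 i \sqrt{2}}{7}$ ($N{\left(j,l \right)} = j + \frac{\sqrt{2} \sqrt{-4}}{- \frac{7}{4}} = j + \sqrt{2} \cdot 2 i \left(- \frac{4}{7}\right) = j + 2 i \sqrt{2} \left(- \frac{4}{7}\right) = j - \frac{8 i \sqrt{2}}{7}$)
$\frac{1}{N{\left(r{\left(5 \right)},243 \right)} - 44512} = \frac{1}{\left(5 \left(1 + 2 \cdot 5\right) - \frac{8 i \sqrt{2}}{7}\right) - 44512} = \frac{1}{\left(5 \left(1 + 10\right) - \frac{8 i \sqrt{2}}{7}\right) - 44512} = \frac{1}{\left(5 \cdot 11 - \frac{8 i \sqrt{2}}{7}\right) - 44512} = \frac{1}{\left(55 - \frac{8 i \sqrt{2}}{7}\right) - 44512} = \frac{1}{-44457 - \frac{8 i \sqrt{2}}{7}}$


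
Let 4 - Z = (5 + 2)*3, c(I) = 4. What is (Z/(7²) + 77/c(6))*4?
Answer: 3705/49 ≈ 75.612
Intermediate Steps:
Z = -17 (Z = 4 - (5 + 2)*3 = 4 - 7*3 = 4 - 1*21 = 4 - 21 = -17)
(Z/(7²) + 77/c(6))*4 = (-17/(7²) + 77/4)*4 = (-17/49 + 77*(¼))*4 = (-17*1/49 + 77/4)*4 = (-17/49 + 77/4)*4 = (3705/196)*4 = 3705/49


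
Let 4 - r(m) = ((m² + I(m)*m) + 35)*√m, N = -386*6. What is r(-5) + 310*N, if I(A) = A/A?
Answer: -717956 - 55*I*√5 ≈ -7.1796e+5 - 122.98*I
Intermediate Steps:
I(A) = 1
N = -2316
r(m) = 4 - √m*(35 + m + m²) (r(m) = 4 - ((m² + 1*m) + 35)*√m = 4 - ((m² + m) + 35)*√m = 4 - ((m + m²) + 35)*√m = 4 - (35 + m + m²)*√m = 4 - √m*(35 + m + m²))
r(-5) + 310*N = (4 - (-5)^(3/2) - (-5)^(5/2) - 35*I*√5) + 310*(-2316) = (4 - (-5)*I*√5 - 25*I*√5 - 35*I*√5) - 717960 = (4 + 5*I*√5 - 25*I*√5 - 35*I*√5) - 717960 = (4 - 55*I*√5) - 717960 = -717956 - 55*I*√5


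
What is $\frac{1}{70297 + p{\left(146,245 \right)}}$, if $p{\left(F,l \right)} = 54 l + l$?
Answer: $\frac{1}{83772} \approx 1.1937 \cdot 10^{-5}$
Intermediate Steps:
$p{\left(F,l \right)} = 55 l$
$\frac{1}{70297 + p{\left(146,245 \right)}} = \frac{1}{70297 + 55 \cdot 245} = \frac{1}{70297 + 13475} = \frac{1}{83772}$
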